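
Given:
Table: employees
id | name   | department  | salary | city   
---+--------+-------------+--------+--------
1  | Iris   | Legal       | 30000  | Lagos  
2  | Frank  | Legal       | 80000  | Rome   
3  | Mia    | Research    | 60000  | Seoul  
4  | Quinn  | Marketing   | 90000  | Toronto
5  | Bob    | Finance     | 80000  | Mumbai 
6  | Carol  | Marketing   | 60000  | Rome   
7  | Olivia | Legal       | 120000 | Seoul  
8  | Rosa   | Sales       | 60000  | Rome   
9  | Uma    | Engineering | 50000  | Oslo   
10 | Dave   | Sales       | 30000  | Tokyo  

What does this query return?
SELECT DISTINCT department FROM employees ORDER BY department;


All 'department' values (row order): Legal, Legal, Research, Marketing, Finance, Marketing, Legal, Sales, Engineering, Sales
Removing duplicates leaves 6 unique value(s).

6 values:
Engineering
Finance
Legal
Marketing
Research
Sales


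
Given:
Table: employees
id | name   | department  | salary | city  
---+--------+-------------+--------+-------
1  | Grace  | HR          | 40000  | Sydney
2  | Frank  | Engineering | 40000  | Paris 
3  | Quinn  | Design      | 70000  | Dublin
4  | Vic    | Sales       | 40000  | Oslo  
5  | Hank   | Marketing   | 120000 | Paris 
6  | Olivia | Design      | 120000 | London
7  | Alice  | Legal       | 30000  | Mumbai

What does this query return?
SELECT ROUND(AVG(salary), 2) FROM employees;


SUM(salary) = 460000
COUNT = 7
ROUND(AVG, 2) = ROUND(460000 / 7, 2) = 65714.29

65714.29


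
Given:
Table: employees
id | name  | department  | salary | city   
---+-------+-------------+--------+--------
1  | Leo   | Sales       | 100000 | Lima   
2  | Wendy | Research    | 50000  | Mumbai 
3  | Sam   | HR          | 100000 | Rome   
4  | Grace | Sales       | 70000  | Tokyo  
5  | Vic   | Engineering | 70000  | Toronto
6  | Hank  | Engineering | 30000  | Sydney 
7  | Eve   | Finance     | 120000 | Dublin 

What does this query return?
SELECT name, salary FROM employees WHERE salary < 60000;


Filtering: salary < 60000
Matching: 2 rows

2 rows:
Wendy, 50000
Hank, 30000


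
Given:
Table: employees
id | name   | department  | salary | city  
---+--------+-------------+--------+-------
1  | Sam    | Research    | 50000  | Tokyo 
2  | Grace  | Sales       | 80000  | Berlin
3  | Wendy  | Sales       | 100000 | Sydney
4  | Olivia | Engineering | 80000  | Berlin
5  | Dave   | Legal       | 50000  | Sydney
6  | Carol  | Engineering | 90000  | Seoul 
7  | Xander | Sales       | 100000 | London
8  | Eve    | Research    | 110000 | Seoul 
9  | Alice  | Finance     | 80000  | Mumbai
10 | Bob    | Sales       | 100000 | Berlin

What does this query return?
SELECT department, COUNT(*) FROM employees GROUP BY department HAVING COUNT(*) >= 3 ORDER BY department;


Groups with count >= 3:
  Sales: 4 -> PASS
  Engineering: 2 -> filtered out
  Finance: 1 -> filtered out
  Legal: 1 -> filtered out
  Research: 2 -> filtered out


1 groups:
Sales, 4


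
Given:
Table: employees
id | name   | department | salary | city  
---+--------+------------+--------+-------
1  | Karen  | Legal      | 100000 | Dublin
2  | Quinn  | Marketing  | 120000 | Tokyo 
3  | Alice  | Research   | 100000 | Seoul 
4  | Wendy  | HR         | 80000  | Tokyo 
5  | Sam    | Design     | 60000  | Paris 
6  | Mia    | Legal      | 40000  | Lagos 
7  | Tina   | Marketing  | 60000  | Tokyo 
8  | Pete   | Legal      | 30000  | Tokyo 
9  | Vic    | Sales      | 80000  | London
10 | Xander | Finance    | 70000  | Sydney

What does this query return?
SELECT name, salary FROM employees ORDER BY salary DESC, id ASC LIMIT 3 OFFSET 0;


Sort by salary DESC (id ASC tiebreak), then skip 0 and take 3
Rows 1 through 3

3 rows:
Quinn, 120000
Karen, 100000
Alice, 100000


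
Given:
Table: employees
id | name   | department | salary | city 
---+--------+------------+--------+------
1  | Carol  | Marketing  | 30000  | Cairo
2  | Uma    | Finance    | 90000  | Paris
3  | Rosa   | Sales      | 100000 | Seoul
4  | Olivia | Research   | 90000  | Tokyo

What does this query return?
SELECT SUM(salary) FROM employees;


SUM(salary) = 30000 + 90000 + 100000 + 90000 = 310000

310000


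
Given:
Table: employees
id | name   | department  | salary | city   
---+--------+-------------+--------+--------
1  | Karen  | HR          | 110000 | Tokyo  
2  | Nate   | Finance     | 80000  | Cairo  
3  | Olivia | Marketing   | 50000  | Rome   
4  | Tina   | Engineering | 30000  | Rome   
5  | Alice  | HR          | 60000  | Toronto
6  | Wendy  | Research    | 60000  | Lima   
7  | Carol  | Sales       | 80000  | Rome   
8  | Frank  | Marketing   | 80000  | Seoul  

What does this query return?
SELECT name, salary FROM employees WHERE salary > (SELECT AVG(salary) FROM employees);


Subquery: AVG(salary) = 68750.0
Filtering: salary > 68750.0
  Karen (110000) -> MATCH
  Nate (80000) -> MATCH
  Carol (80000) -> MATCH
  Frank (80000) -> MATCH


4 rows:
Karen, 110000
Nate, 80000
Carol, 80000
Frank, 80000


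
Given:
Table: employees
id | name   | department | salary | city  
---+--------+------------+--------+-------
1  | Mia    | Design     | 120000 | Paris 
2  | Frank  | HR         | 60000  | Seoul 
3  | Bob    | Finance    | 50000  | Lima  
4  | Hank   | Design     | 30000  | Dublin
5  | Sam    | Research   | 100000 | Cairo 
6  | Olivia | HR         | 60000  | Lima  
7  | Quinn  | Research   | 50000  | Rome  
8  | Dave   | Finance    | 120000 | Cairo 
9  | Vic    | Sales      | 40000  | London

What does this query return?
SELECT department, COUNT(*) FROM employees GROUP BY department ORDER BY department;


Assigning each row to its department group:
  Mia -> Design
  Frank -> HR
  Bob -> Finance
  Hank -> Design
  Sam -> Research
  Olivia -> HR
  Quinn -> Research
  Dave -> Finance
  Vic -> Sales


5 groups:
Design, 2
Finance, 2
HR, 2
Research, 2
Sales, 1


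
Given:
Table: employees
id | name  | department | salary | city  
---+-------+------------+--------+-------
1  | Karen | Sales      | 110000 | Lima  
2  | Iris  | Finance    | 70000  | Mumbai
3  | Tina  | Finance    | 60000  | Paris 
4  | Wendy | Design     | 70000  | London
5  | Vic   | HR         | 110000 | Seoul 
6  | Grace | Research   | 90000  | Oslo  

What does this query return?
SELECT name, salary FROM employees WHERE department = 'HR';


Filtering: department = 'HR'
Matching rows: 1

1 rows:
Vic, 110000


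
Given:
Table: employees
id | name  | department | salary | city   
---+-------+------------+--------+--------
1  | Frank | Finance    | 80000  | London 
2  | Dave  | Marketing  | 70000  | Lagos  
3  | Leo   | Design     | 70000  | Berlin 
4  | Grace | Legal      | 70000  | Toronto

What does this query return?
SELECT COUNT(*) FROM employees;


COUNT(*) counts all rows

4


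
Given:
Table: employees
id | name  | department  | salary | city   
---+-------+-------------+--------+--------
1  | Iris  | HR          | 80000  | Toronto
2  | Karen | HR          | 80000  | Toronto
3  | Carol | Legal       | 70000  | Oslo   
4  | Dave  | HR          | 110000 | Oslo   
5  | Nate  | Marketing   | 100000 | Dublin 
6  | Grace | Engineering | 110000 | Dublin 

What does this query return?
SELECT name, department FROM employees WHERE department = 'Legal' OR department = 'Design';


Filtering: department = 'Legal' OR 'Design'
Matching: 1 rows

1 rows:
Carol, Legal


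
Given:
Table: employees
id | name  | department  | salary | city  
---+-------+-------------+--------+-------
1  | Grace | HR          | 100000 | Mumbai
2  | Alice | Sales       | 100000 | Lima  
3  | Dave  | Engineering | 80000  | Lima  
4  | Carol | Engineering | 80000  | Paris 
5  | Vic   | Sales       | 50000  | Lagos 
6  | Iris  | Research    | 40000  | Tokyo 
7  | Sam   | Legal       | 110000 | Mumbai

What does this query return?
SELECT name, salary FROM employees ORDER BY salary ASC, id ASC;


Sorting by salary ASC, then id ASC for ties

7 rows:
Iris, 40000
Vic, 50000
Dave, 80000
Carol, 80000
Grace, 100000
Alice, 100000
Sam, 110000


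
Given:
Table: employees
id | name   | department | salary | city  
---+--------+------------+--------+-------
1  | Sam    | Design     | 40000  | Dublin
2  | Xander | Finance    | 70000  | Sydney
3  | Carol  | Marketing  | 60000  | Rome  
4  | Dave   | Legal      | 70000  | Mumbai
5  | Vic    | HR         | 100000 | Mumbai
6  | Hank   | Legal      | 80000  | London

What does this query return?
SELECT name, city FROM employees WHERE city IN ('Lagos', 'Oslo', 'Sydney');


Filtering: city IN ('Lagos', 'Oslo', 'Sydney')
Matching: 1 rows

1 rows:
Xander, Sydney


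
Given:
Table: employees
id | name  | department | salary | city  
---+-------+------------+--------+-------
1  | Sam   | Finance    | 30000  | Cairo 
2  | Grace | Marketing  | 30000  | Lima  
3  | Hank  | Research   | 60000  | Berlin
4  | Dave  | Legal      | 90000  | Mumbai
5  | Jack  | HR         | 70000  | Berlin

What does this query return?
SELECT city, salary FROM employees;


Projecting columns: city, salary

5 rows:
Cairo, 30000
Lima, 30000
Berlin, 60000
Mumbai, 90000
Berlin, 70000


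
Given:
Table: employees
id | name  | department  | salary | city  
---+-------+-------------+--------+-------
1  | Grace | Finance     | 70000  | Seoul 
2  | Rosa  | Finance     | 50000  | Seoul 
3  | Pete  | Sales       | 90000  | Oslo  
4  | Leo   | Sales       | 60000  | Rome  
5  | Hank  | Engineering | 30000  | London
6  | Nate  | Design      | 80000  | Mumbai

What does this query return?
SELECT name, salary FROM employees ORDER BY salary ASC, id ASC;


Sorting by salary ASC, then id ASC for ties

6 rows:
Hank, 30000
Rosa, 50000
Leo, 60000
Grace, 70000
Nate, 80000
Pete, 90000


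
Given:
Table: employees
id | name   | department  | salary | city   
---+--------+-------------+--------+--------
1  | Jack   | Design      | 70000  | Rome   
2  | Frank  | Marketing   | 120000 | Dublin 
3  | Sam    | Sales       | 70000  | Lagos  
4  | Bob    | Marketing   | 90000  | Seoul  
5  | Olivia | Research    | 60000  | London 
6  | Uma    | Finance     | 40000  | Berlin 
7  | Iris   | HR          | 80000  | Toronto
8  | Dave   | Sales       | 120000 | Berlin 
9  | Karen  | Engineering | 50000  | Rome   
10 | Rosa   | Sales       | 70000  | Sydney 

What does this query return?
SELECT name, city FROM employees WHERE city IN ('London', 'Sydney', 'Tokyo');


Filtering: city IN ('London', 'Sydney', 'Tokyo')
Matching: 2 rows

2 rows:
Olivia, London
Rosa, Sydney


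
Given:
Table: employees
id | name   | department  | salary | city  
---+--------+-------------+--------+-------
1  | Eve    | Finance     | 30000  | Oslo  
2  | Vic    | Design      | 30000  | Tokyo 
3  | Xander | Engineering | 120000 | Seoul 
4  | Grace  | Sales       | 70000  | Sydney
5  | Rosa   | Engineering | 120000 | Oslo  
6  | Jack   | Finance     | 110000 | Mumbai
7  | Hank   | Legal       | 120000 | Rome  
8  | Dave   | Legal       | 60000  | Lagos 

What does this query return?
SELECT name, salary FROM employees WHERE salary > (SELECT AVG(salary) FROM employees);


Subquery: AVG(salary) = 82500.0
Filtering: salary > 82500.0
  Xander (120000) -> MATCH
  Rosa (120000) -> MATCH
  Jack (110000) -> MATCH
  Hank (120000) -> MATCH


4 rows:
Xander, 120000
Rosa, 120000
Jack, 110000
Hank, 120000


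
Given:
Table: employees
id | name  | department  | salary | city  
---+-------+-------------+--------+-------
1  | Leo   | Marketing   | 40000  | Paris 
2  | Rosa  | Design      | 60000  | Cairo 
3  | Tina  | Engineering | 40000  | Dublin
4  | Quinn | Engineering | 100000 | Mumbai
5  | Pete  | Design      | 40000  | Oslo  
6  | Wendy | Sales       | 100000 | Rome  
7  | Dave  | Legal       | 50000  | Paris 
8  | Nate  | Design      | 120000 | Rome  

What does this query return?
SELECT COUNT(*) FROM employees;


COUNT(*) counts all rows

8


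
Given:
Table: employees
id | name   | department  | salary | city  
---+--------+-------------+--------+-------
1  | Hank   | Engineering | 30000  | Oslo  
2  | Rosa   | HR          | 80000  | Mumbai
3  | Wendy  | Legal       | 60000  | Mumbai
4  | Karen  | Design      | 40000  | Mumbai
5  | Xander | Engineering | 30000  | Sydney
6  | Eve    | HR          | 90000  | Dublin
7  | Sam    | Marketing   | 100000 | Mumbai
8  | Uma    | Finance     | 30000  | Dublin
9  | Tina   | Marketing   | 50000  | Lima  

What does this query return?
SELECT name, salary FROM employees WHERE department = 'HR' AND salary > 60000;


Filtering: department = 'HR' AND salary > 60000
Matching: 2 rows

2 rows:
Rosa, 80000
Eve, 90000


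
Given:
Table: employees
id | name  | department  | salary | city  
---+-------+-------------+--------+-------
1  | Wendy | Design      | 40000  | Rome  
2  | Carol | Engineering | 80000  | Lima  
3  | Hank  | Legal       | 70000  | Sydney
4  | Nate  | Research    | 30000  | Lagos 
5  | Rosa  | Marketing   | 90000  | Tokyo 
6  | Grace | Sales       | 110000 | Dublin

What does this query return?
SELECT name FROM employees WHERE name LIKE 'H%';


LIKE 'H%' matches names starting with 'H'
Matching: 1

1 rows:
Hank


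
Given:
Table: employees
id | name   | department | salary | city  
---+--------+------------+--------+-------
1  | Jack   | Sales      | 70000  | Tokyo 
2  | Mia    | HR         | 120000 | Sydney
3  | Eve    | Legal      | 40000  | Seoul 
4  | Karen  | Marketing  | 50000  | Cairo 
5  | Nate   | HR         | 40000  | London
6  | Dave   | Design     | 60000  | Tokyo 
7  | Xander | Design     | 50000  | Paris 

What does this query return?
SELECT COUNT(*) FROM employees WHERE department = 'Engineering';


Counting rows where department = 'Engineering'


0


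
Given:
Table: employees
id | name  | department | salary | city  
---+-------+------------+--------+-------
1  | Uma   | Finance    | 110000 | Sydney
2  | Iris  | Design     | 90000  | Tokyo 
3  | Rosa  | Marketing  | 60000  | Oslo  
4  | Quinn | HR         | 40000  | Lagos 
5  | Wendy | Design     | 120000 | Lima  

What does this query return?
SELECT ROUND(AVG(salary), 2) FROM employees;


SUM(salary) = 420000
COUNT = 5
ROUND(AVG, 2) = ROUND(420000 / 5, 2) = 84000.0

84000.0


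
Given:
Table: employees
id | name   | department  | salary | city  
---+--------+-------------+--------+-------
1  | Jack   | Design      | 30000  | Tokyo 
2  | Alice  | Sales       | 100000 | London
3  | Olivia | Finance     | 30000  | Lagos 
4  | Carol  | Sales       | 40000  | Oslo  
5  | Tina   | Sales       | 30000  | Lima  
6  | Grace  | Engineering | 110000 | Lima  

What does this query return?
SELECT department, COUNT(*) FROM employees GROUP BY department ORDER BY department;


Assigning each row to its department group:
  Jack -> Design
  Alice -> Sales
  Olivia -> Finance
  Carol -> Sales
  Tina -> Sales
  Grace -> Engineering


4 groups:
Design, 1
Engineering, 1
Finance, 1
Sales, 3


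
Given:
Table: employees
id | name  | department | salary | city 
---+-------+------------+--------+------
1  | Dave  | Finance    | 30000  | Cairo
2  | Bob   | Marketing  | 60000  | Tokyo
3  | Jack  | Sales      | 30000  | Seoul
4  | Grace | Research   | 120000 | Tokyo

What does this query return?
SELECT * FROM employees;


SELECT * returns all 4 rows with all columns

4 rows:
1, Dave, Finance, 30000, Cairo
2, Bob, Marketing, 60000, Tokyo
3, Jack, Sales, 30000, Seoul
4, Grace, Research, 120000, Tokyo


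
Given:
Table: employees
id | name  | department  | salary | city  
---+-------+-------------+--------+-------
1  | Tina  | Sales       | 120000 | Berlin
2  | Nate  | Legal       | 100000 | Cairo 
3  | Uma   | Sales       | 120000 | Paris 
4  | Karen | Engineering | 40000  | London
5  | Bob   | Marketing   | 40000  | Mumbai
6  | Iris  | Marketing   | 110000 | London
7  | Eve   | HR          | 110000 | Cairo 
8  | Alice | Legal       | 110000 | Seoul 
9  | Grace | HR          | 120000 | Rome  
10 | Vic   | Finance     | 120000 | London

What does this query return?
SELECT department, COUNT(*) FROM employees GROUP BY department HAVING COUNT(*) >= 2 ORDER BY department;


Groups with count >= 2:
  HR: 2 -> PASS
  Legal: 2 -> PASS
  Marketing: 2 -> PASS
  Sales: 2 -> PASS
  Engineering: 1 -> filtered out
  Finance: 1 -> filtered out


4 groups:
HR, 2
Legal, 2
Marketing, 2
Sales, 2


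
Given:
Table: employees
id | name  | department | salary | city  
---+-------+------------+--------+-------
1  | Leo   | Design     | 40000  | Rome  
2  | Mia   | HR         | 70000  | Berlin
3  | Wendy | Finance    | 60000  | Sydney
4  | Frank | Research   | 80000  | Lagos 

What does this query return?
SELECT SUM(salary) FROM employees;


SUM(salary) = 40000 + 70000 + 60000 + 80000 = 250000

250000


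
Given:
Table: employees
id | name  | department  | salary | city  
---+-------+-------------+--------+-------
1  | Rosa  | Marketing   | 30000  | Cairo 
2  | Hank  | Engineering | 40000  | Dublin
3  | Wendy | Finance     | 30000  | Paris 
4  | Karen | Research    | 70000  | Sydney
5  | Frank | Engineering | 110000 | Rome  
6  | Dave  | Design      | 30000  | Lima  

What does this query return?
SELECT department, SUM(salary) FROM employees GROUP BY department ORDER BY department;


Summing salary within each department:
  Design: 30000 = 30000
  Engineering: 40000 + 110000 = 150000
  Finance: 30000 = 30000
  Marketing: 30000 = 30000
  Research: 70000 = 70000


5 groups:
Design, 30000
Engineering, 150000
Finance, 30000
Marketing, 30000
Research, 70000


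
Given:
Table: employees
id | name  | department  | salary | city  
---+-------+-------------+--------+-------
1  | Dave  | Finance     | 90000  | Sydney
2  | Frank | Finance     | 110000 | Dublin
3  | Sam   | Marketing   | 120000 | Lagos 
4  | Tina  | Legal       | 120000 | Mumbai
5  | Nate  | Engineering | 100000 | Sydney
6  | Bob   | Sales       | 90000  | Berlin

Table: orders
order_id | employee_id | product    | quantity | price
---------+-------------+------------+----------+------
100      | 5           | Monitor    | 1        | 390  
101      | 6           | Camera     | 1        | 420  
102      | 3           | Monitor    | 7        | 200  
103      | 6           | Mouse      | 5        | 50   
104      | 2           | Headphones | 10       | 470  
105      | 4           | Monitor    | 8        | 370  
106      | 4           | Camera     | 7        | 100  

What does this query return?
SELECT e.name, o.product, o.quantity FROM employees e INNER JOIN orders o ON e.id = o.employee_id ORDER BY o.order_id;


Joining employees.id = orders.employee_id:
  employee Nate (id=5) -> order Monitor
  employee Bob (id=6) -> order Camera
  employee Sam (id=3) -> order Monitor
  employee Bob (id=6) -> order Mouse
  employee Frank (id=2) -> order Headphones
  employee Tina (id=4) -> order Monitor
  employee Tina (id=4) -> order Camera


7 rows:
Nate, Monitor, 1
Bob, Camera, 1
Sam, Monitor, 7
Bob, Mouse, 5
Frank, Headphones, 10
Tina, Monitor, 8
Tina, Camera, 7


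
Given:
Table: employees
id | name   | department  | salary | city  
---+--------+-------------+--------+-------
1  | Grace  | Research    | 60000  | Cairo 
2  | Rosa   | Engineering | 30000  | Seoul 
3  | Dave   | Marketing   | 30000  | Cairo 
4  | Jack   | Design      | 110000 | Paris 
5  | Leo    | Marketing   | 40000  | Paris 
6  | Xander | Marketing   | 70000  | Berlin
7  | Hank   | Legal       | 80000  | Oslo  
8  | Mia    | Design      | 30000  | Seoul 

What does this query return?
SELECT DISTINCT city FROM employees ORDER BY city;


All 'city' values (row order): Cairo, Seoul, Cairo, Paris, Paris, Berlin, Oslo, Seoul
Removing duplicates leaves 5 unique value(s).

5 values:
Berlin
Cairo
Oslo
Paris
Seoul


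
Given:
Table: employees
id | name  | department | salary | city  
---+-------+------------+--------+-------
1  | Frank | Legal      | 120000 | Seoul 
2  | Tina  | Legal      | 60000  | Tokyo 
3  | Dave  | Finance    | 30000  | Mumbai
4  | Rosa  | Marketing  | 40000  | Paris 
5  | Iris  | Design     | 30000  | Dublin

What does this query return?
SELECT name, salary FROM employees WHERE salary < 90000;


Filtering: salary < 90000
Matching: 4 rows

4 rows:
Tina, 60000
Dave, 30000
Rosa, 40000
Iris, 30000


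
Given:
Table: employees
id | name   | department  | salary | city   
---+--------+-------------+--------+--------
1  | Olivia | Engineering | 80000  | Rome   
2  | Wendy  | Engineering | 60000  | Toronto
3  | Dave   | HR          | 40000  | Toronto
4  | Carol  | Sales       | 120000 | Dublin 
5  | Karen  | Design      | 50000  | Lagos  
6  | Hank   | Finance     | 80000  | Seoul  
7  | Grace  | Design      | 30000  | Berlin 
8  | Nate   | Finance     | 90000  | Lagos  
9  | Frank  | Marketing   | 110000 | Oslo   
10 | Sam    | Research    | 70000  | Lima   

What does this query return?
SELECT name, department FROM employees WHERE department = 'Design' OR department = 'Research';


Filtering: department = 'Design' OR 'Research'
Matching: 3 rows

3 rows:
Karen, Design
Grace, Design
Sam, Research


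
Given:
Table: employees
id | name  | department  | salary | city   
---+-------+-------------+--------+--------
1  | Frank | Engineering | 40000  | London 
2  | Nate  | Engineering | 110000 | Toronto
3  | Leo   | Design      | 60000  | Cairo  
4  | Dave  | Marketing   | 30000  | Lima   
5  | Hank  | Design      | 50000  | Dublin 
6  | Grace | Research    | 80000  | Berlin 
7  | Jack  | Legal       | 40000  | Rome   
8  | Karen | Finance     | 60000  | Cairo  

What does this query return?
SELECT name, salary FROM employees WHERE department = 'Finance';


Filtering: department = 'Finance'
Matching rows: 1

1 rows:
Karen, 60000


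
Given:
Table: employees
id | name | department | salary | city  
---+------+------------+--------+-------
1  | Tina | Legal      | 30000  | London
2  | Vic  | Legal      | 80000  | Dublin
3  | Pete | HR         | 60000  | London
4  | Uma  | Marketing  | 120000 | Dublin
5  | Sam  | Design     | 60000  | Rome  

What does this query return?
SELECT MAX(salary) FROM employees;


Salaries: 30000, 80000, 60000, 120000, 60000
MAX = 120000

120000


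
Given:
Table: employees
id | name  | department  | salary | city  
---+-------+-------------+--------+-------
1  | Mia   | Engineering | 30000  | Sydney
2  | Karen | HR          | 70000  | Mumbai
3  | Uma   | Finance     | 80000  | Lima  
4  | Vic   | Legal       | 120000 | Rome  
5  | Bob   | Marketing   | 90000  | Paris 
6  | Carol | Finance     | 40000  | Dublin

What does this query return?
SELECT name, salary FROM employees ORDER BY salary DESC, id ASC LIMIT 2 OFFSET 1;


Sort by salary DESC (id ASC tiebreak), then skip 1 and take 2
Rows 2 through 3

2 rows:
Bob, 90000
Uma, 80000


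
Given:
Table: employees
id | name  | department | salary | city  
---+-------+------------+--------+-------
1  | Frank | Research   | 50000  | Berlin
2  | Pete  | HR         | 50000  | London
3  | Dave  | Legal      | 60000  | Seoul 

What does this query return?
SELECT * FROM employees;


SELECT * returns all 3 rows with all columns

3 rows:
1, Frank, Research, 50000, Berlin
2, Pete, HR, 50000, London
3, Dave, Legal, 60000, Seoul


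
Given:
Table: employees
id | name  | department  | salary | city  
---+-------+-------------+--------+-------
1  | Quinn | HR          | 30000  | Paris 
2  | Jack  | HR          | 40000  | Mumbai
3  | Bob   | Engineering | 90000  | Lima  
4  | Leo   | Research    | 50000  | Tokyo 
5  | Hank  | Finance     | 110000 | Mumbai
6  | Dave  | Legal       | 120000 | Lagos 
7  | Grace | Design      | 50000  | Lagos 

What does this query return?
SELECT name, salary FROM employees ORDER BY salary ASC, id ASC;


Sorting by salary ASC, then id ASC for ties

7 rows:
Quinn, 30000
Jack, 40000
Leo, 50000
Grace, 50000
Bob, 90000
Hank, 110000
Dave, 120000


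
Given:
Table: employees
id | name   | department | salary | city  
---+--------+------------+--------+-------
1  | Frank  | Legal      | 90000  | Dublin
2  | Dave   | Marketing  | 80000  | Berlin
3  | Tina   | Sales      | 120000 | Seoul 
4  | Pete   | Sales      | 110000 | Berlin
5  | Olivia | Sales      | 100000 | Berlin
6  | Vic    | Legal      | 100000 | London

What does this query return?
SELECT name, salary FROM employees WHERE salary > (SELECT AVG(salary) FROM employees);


Subquery: AVG(salary) = 100000.0
Filtering: salary > 100000.0
  Tina (120000) -> MATCH
  Pete (110000) -> MATCH


2 rows:
Tina, 120000
Pete, 110000


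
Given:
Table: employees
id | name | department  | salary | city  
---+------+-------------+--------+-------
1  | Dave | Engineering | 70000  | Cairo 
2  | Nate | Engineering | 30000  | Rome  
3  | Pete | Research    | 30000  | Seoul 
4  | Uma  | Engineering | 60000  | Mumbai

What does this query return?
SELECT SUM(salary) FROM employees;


SUM(salary) = 70000 + 30000 + 30000 + 60000 = 190000

190000


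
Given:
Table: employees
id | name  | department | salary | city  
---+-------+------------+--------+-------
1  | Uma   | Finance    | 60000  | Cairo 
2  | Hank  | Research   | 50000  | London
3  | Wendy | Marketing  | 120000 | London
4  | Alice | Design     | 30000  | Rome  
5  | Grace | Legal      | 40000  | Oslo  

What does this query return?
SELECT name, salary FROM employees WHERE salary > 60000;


Filtering: salary > 60000
Matching: 1 rows

1 rows:
Wendy, 120000


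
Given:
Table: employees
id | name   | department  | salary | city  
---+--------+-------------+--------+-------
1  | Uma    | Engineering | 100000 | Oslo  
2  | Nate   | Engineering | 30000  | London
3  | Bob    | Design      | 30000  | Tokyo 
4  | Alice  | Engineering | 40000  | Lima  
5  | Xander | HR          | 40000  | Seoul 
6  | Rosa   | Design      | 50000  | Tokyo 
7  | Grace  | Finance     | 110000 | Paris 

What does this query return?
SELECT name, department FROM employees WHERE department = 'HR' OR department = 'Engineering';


Filtering: department = 'HR' OR 'Engineering'
Matching: 4 rows

4 rows:
Uma, Engineering
Nate, Engineering
Alice, Engineering
Xander, HR


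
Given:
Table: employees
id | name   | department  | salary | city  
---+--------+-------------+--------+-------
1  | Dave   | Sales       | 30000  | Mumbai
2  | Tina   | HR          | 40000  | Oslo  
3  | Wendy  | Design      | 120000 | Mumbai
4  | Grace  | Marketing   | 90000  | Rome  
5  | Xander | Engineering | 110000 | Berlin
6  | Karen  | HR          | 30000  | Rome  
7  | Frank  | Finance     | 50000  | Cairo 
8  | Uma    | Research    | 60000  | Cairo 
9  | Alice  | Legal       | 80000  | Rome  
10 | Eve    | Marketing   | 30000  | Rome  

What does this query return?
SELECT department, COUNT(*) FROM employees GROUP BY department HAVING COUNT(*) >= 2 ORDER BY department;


Groups with count >= 2:
  HR: 2 -> PASS
  Marketing: 2 -> PASS
  Design: 1 -> filtered out
  Engineering: 1 -> filtered out
  Finance: 1 -> filtered out
  Legal: 1 -> filtered out
  Research: 1 -> filtered out
  Sales: 1 -> filtered out


2 groups:
HR, 2
Marketing, 2


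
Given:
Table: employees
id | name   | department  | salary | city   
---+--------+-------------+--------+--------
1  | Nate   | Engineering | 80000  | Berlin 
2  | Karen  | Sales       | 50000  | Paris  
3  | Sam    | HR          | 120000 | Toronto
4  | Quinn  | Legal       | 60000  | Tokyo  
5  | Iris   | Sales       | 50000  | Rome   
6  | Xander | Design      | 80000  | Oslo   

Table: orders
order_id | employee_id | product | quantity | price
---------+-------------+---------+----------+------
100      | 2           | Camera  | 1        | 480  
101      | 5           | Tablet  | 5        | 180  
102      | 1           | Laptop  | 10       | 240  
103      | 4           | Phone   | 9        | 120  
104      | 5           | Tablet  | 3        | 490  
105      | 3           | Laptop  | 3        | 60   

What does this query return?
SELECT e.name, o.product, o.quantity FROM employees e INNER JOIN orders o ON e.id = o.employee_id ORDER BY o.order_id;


Joining employees.id = orders.employee_id:
  employee Karen (id=2) -> order Camera
  employee Iris (id=5) -> order Tablet
  employee Nate (id=1) -> order Laptop
  employee Quinn (id=4) -> order Phone
  employee Iris (id=5) -> order Tablet
  employee Sam (id=3) -> order Laptop


6 rows:
Karen, Camera, 1
Iris, Tablet, 5
Nate, Laptop, 10
Quinn, Phone, 9
Iris, Tablet, 3
Sam, Laptop, 3


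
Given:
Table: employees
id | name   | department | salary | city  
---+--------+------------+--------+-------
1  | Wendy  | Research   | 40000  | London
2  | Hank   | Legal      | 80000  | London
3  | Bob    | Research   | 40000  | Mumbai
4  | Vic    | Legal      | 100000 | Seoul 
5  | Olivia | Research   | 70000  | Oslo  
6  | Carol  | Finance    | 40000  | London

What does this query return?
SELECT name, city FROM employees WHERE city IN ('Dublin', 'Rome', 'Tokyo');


Filtering: city IN ('Dublin', 'Rome', 'Tokyo')
Matching: 0 rows

Empty result set (0 rows)


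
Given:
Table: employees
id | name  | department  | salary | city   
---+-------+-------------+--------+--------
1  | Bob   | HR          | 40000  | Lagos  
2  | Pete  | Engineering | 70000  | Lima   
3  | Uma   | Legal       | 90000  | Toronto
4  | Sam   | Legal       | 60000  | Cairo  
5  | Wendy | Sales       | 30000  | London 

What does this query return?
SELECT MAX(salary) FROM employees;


Salaries: 40000, 70000, 90000, 60000, 30000
MAX = 90000

90000


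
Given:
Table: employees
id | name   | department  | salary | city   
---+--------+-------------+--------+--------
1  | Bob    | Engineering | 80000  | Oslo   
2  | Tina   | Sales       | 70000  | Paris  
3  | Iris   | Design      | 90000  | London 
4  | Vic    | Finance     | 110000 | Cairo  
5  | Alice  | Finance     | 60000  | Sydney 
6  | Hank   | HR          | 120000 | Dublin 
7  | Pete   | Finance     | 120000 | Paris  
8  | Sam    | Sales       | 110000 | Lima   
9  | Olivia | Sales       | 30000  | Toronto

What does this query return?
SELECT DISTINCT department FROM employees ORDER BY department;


All 'department' values (row order): Engineering, Sales, Design, Finance, Finance, HR, Finance, Sales, Sales
Removing duplicates leaves 5 unique value(s).

5 values:
Design
Engineering
Finance
HR
Sales


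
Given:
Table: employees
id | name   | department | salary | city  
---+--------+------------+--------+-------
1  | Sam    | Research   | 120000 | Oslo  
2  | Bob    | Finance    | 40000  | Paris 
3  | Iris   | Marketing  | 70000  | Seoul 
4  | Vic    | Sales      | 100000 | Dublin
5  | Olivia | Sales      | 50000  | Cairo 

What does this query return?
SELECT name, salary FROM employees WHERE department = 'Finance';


Filtering: department = 'Finance'
Matching rows: 1

1 rows:
Bob, 40000


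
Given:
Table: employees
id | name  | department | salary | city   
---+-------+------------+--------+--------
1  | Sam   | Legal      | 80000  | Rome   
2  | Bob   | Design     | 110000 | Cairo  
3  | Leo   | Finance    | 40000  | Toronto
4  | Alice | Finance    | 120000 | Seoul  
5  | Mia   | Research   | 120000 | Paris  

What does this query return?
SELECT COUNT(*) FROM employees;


COUNT(*) counts all rows

5


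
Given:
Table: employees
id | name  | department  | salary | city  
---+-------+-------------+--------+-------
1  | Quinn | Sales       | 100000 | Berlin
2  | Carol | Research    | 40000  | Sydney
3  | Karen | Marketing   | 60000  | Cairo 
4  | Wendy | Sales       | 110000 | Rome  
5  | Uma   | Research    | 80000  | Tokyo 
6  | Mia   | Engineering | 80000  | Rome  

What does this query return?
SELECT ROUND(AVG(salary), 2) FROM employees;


SUM(salary) = 470000
COUNT = 6
ROUND(AVG, 2) = ROUND(470000 / 6, 2) = 78333.33

78333.33


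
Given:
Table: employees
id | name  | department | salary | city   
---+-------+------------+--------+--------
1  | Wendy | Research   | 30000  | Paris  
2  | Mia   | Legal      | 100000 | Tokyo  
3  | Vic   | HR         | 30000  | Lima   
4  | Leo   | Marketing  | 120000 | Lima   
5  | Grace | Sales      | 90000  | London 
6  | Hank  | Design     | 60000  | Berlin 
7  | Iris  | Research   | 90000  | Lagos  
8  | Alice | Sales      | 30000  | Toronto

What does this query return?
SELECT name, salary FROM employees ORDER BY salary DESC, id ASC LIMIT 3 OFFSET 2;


Sort by salary DESC (id ASC tiebreak), then skip 2 and take 3
Rows 3 through 5

3 rows:
Grace, 90000
Iris, 90000
Hank, 60000


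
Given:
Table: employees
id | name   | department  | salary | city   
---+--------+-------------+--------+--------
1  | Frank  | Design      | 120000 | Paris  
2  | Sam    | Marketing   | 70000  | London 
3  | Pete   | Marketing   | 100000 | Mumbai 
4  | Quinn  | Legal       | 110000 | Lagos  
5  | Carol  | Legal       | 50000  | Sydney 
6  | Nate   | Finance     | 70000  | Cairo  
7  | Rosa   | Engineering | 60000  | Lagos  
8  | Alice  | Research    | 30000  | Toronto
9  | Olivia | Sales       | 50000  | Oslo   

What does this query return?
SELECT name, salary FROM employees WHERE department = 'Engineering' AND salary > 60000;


Filtering: department = 'Engineering' AND salary > 60000
Matching: 0 rows

Empty result set (0 rows)


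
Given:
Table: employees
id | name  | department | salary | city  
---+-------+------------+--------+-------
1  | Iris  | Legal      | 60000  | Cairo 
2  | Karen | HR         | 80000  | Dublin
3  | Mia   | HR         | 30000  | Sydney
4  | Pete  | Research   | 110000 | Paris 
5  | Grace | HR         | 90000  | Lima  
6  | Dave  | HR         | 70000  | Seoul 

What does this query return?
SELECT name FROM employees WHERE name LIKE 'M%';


LIKE 'M%' matches names starting with 'M'
Matching: 1

1 rows:
Mia


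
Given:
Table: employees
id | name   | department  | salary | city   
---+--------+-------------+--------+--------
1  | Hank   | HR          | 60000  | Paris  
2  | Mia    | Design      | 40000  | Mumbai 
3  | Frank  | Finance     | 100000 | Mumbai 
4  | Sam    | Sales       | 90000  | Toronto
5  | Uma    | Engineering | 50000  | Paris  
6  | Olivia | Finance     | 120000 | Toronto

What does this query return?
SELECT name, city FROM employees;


Projecting columns: name, city

6 rows:
Hank, Paris
Mia, Mumbai
Frank, Mumbai
Sam, Toronto
Uma, Paris
Olivia, Toronto


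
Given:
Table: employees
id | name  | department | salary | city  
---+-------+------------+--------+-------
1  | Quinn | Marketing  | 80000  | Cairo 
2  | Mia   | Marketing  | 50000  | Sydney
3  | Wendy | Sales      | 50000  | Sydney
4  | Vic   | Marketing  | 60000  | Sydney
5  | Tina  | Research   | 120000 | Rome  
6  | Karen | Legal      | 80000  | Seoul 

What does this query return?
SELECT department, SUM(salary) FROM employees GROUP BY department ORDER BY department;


Summing salary within each department:
  Legal: 80000 = 80000
  Marketing: 80000 + 50000 + 60000 = 190000
  Research: 120000 = 120000
  Sales: 50000 = 50000


4 groups:
Legal, 80000
Marketing, 190000
Research, 120000
Sales, 50000


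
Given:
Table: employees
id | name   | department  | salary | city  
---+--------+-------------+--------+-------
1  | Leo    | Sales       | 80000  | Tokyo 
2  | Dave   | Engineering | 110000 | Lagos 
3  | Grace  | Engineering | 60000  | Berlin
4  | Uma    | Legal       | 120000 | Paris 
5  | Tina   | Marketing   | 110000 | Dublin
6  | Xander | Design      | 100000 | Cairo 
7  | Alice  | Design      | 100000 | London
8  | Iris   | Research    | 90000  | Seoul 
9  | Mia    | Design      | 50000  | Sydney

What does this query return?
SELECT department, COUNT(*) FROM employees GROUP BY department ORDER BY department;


Assigning each row to its department group:
  Leo -> Sales
  Dave -> Engineering
  Grace -> Engineering
  Uma -> Legal
  Tina -> Marketing
  Xander -> Design
  Alice -> Design
  Iris -> Research
  Mia -> Design


6 groups:
Design, 3
Engineering, 2
Legal, 1
Marketing, 1
Research, 1
Sales, 1


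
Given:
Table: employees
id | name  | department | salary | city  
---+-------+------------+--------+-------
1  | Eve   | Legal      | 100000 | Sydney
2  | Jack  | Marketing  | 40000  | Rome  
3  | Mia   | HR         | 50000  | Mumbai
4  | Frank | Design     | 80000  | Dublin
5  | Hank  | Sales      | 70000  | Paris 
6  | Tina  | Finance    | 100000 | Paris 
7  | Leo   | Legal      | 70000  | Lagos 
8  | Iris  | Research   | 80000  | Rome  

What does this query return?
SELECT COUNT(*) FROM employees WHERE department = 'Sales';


Counting rows where department = 'Sales'
  Hank -> MATCH


1


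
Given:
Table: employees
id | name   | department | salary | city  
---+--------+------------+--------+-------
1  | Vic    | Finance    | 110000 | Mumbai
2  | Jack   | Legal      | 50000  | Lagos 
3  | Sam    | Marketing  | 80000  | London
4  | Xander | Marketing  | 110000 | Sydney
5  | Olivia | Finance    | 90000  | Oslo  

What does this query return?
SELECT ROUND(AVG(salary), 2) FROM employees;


SUM(salary) = 440000
COUNT = 5
ROUND(AVG, 2) = ROUND(440000 / 5, 2) = 88000.0

88000.0


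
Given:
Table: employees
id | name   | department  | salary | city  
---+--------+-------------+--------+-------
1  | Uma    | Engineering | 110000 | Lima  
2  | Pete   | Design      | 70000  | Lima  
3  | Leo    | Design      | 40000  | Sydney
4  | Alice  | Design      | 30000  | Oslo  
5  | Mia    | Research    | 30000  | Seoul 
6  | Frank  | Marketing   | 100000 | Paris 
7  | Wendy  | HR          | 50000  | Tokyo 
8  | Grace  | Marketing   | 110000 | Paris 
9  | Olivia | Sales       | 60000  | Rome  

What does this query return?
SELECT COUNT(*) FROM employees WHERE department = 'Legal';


Counting rows where department = 'Legal'


0


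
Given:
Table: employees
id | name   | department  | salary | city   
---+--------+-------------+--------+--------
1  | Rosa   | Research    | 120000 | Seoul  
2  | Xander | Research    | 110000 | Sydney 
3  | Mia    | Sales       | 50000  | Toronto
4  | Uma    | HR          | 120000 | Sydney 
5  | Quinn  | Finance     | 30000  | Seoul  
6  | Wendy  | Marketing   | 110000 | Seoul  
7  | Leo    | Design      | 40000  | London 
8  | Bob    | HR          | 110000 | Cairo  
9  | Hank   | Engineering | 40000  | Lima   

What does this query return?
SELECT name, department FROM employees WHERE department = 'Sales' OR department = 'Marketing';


Filtering: department = 'Sales' OR 'Marketing'
Matching: 2 rows

2 rows:
Mia, Sales
Wendy, Marketing


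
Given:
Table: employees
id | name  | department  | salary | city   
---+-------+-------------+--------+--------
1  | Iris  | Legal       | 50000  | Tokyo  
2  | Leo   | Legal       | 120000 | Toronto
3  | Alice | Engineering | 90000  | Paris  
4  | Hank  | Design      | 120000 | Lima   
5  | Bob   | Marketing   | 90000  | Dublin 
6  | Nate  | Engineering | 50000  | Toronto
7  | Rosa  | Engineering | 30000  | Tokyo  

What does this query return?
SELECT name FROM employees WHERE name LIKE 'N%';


LIKE 'N%' matches names starting with 'N'
Matching: 1

1 rows:
Nate


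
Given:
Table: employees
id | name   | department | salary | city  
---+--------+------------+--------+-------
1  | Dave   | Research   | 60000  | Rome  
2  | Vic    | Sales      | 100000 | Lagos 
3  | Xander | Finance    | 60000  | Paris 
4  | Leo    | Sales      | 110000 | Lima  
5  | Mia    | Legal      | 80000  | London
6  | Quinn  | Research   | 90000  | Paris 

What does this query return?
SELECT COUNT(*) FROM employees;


COUNT(*) counts all rows

6


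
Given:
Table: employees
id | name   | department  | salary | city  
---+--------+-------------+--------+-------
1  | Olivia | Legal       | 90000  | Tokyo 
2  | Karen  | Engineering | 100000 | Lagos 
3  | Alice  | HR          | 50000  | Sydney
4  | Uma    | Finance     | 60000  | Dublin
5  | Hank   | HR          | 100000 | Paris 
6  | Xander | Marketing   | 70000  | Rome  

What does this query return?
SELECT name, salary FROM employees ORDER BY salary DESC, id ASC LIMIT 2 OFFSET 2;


Sort by salary DESC (id ASC tiebreak), then skip 2 and take 2
Rows 3 through 4

2 rows:
Olivia, 90000
Xander, 70000


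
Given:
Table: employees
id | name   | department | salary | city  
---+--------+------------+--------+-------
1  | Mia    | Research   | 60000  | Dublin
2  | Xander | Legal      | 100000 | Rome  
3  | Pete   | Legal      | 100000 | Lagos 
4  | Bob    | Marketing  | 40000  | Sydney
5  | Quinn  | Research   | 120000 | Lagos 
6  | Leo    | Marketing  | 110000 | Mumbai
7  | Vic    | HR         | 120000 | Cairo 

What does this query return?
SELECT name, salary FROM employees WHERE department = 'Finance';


Filtering: department = 'Finance'
Matching rows: 0

Empty result set (0 rows)
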